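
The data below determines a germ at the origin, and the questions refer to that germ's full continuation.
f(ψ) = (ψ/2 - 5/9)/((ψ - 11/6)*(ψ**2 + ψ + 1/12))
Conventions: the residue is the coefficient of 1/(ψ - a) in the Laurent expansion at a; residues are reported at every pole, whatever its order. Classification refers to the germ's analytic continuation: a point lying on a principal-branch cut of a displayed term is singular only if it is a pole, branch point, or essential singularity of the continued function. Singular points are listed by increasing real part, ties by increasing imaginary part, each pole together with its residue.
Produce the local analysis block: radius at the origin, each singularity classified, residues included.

Radius of convergence at 0: 1/2 - (1/6)*sqrt(6).
At -1/2 - (1/6)*sqrt(6): a pole of order 1; residue -13/380 - (97/570)*sqrt(6).
At -1/2 + (1/6)*sqrt(6): a pole of order 1; residue -13/380 + (97/570)*sqrt(6).
At 11/6: a pole of order 1; residue 13/190.

Denominator factor (ψ - 11/6): pole of order 1 at 11/6, modulus 11/6.
Denominator factor (ψ**2 + ψ + 1/12): discriminant 2/3, real irrational roots -1/2 + (1/6)*sqrt(6) and -1/2 - (1/6)*sqrt(6); poles of order 1, moduli 1/2 - (1/6)*sqrt(6) and 1/2 + (1/6)*sqrt(6).
The radius of convergence is the smallest modulus among the singular points: 1/2 - (1/6)*sqrt(6).
The factor ψ**2 + ψ + 1/12 splits as (ψ - a)(ψ - a') with a = -1/2 - (1/6)*sqrt(6), a' = -1/2 + (1/6)*sqrt(6). At the order-1 pole a set g(ψ) = (ψ - a)*f(ψ) = [(ψ/2 - 5/9)/(ψ - 11/6)] / (ψ - a').
Simple pole: residue = g(a) at a = -1/2 - (1/6)*sqrt(6), which is -13/380 - (97/570)*sqrt(6).
The factor ψ**2 + ψ + 1/12 splits as (ψ - a)(ψ - a') with a = -1/2 + (1/6)*sqrt(6), a' = -1/2 - (1/6)*sqrt(6). At the order-1 pole a set g(ψ) = (ψ - a)*f(ψ) = [(ψ/2 - 5/9)/(ψ - 11/6)] / (ψ - a').
Simple pole: residue = g(a) at a = -1/2 + (1/6)*sqrt(6), which is -13/380 + (97/570)*sqrt(6).
At the order-1 pole 11/6 set g(ψ) = (ψ - (11/6))*f(ψ) = (ψ/2 - 5/9)/(ψ**2 + ψ + 1/12).
Simple pole: residue = g(a) at a = 11/6, which is 13/190.
List the singular points by increasing real part (a conjugate pair: the negative imaginary part first).


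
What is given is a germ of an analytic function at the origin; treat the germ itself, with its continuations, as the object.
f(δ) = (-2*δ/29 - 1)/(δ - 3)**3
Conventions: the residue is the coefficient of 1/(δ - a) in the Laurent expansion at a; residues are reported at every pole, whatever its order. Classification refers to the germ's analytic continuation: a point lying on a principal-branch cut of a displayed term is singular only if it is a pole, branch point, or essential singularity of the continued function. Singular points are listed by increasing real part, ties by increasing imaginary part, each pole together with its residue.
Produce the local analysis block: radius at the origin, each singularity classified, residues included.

Radius of convergence at 0: 3.
At 3: a pole of order 3; residue 0.

Denominator factor (δ - 3)^3: pole of order 3 at 3, modulus 3.
The radius of convergence is the smallest modulus among the singular points: 3.
At the order-3 pole 3 set g(δ) = (δ - (3))^3*f(δ) = -2*δ/29 - 1.
Order-3 pole: residue = g''(a)/2; g''(3) = 0, so the residue is 0.


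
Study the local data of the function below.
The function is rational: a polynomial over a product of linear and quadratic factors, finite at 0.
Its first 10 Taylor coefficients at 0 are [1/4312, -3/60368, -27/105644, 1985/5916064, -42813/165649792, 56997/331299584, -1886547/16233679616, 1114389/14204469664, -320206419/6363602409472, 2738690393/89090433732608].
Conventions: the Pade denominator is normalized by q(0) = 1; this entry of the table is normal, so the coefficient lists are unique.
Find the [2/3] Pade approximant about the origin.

The Pade approximant has numerator coefficients [1/4312, 1558857/5602422056, -508077/3565177672]; denominator coefficients [1, 3674541/2598526, 28759779/36379364, 143112463/509311096].

Taylor coefficients needed (read off): a_0 = 1/4312, a_1 = -3/60368, a_2 = -27/105644, a_3 = 1985/5916064, a_4 = -42813/165649792, a_5 = 56997/331299584.
Write the denominator as Q(ρ) = 1 + q1*ρ + q2*ρ^2 + q3*ρ^3. Requiring Q*f - P = O(ρ^6) with deg P <= 2 kills the coefficients of ρ^3..ρ^5 in Q*f:
  ρ^3: a_3 + q1*a_2 + q2*a_1 + q3*a_0 = 0, i.e. 1985/5916064 + (-27/105644)*q1 + (-3/60368)*q2 + (1/4312)*q3 = 0.
  ρ^4: a_4 + q1*a_3 + q2*a_2 + q3*a_1 = 0, i.e. -42813/165649792 + (1985/5916064)*q1 + (-27/105644)*q2 + (-3/60368)*q3 = 0.
  ρ^5: a_5 + q1*a_4 + q2*a_3 + q3*a_2 = 0, i.e. 56997/331299584 + (-42813/165649792)*q1 + (1985/5916064)*q2 + (-27/105644)*q3 = 0.
Solving this linear system: q1 = 3674541/2598526, q2 = 28759779/36379364, q3 = 143112463/509311096.
The numerator is Q*f truncated at degree 2: P0 = a_0 = 1/4312; P1 = a_1 + q1*a_0 = 1558857/5602422056; P2 = a_2 + q1*a_1 + q2*a_0 = -508077/3565177672.


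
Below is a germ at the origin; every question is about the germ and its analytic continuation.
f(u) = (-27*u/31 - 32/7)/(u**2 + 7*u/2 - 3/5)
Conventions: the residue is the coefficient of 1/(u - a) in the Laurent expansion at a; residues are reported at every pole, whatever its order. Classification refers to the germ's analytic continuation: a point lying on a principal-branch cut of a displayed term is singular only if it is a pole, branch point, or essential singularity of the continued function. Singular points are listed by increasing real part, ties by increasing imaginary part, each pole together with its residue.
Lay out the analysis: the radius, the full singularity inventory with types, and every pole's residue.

Denominator factor (u**2 + 7*u/2 - 3/5): discriminant 293/20, real irrational roots -7/4 + (1/20)*sqrt(1465) and -7/4 - (1/20)*sqrt(1465); poles of order 1, moduli -7/4 + (1/20)*sqrt(1465) and 7/4 + (1/20)*sqrt(1465).
The radius of convergence is the smallest modulus among the singular points: -7/4 + (1/20)*sqrt(1465).
The factor u**2 + 7*u/2 - 3/5 splits as (u - a)(u - a') with a = -7/4 - (1/20)*sqrt(1465), a' = -7/4 + (1/20)*sqrt(1465). At the order-1 pole a set g(u) = (u - a)*f(u) = [-27*u/31 - 32/7] / (u - a').
Simple pole: residue = g(a) at a = -7/4 - (1/20)*sqrt(1465), which is -27/62 + (2645/127162)*sqrt(1465).
The factor u**2 + 7*u/2 - 3/5 splits as (u - a)(u - a') with a = -7/4 + (1/20)*sqrt(1465), a' = -7/4 - (1/20)*sqrt(1465). At the order-1 pole a set g(u) = (u - a)*f(u) = [-27*u/31 - 32/7] / (u - a').
Simple pole: residue = g(a) at a = -7/4 + (1/20)*sqrt(1465), which is -27/62 - (2645/127162)*sqrt(1465).
List the singular points by increasing real part (a conjugate pair: the negative imaginary part first).

Radius of convergence at 0: -7/4 + (1/20)*sqrt(1465).
At -7/4 - (1/20)*sqrt(1465): a pole of order 1; residue -27/62 + (2645/127162)*sqrt(1465).
At -7/4 + (1/20)*sqrt(1465): a pole of order 1; residue -27/62 - (2645/127162)*sqrt(1465).


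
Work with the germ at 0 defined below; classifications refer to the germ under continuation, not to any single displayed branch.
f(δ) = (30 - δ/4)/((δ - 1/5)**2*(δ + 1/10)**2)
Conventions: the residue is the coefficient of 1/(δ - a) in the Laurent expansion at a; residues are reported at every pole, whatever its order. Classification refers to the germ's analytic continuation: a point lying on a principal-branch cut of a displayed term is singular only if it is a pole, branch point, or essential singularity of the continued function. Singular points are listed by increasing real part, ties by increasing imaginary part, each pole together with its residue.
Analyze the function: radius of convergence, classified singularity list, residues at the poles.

Denominator factor (δ - 1/5)^2: pole of order 2 at 1/5, modulus 1/5.
Denominator factor (δ + 1/10)^2: pole of order 2 at -1/10, modulus 1/10.
The radius of convergence is the smallest modulus among the singular points: 1/10.
At the order-2 pole -1/10 set g(δ) = (δ - (-1/10))^2*f(δ) = (30 - δ/4)/(δ - 1/5)**2.
Order-2 pole: residue = g'(a); g'(-1/10) = 59975/27, so the residue is 59975/27.
At the order-2 pole 1/5 set g(δ) = (δ - (1/5))^2*f(δ) = (30 - δ/4)/(δ + 1/10)**2.
Order-2 pole: residue = g'(a); g'(1/5) = -59975/27, so the residue is -59975/27.
List the singular points by increasing real part (a conjugate pair: the negative imaginary part first).

Radius of convergence at 0: 1/10.
At -1/10: a pole of order 2; residue 59975/27.
At 1/5: a pole of order 2; residue -59975/27.


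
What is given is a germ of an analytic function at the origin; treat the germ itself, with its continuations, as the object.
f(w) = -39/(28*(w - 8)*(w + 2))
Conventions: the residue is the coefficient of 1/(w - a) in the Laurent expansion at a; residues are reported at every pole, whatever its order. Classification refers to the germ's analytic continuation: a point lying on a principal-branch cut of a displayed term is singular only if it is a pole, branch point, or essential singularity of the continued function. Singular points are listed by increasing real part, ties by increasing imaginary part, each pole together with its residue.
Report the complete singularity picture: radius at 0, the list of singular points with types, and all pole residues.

Radius of convergence at 0: 2.
At -2: a pole of order 1; residue 39/280.
At 8: a pole of order 1; residue -39/280.

Denominator factor (w + 2): pole of order 1 at -2, modulus 2.
Denominator factor (w - 8): pole of order 1 at 8, modulus 8.
The radius of convergence is the smallest modulus among the singular points: 2.
At the order-1 pole -2 set g(w) = (w - (-2))*f(w) = -39/(28*(w - 8)).
Simple pole: residue = g(a) at a = -2, which is 39/280.
At the order-1 pole 8 set g(w) = (w - (8))*f(w) = -39/(28*(w + 2)).
Simple pole: residue = g(a) at a = 8, which is -39/280.
List the singular points by increasing real part (a conjugate pair: the negative imaginary part first).


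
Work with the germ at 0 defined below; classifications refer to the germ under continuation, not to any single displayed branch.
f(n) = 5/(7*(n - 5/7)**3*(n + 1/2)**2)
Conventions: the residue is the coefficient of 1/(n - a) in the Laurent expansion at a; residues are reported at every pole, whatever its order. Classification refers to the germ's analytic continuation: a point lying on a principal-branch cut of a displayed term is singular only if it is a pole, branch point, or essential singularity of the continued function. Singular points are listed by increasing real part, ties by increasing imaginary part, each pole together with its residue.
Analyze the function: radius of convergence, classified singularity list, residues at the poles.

Denominator factor (n + 1/2)^2: pole of order 2 at -1/2, modulus 1/2.
Denominator factor (n - 5/7)^3: pole of order 3 at 5/7, modulus 5/7.
The radius of convergence is the smallest modulus among the singular points: 1/2.
At the order-2 pole -1/2 set g(n) = (n - (-1/2))^2*f(n) = 5/(7*(n - 5/7)**3).
Order-2 pole: residue = g'(a); g'(-1/2) = -82320/83521, so the residue is -82320/83521.
At the order-3 pole 5/7 set g(n) = (n - (5/7))^3*f(n) = 5/(7*(n + 1/2)**2).
Order-3 pole: residue = g''(a)/2; g''(5/7) = 164640/83521, so the residue is 82320/83521.
List the singular points by increasing real part (a conjugate pair: the negative imaginary part first).

Radius of convergence at 0: 1/2.
At -1/2: a pole of order 2; residue -82320/83521.
At 5/7: a pole of order 3; residue 82320/83521.


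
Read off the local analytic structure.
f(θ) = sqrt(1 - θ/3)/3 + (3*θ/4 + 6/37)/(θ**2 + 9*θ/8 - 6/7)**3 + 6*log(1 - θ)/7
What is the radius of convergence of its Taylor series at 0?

The radius of convergence is -9/16 + (1/112)*sqrt(14721).

Denominator factor (θ**2 + 9*θ/8 - 6/7)^3: discriminant 2103/448, real irrational roots -9/16 + (1/112)*sqrt(14721) and -9/16 - (1/112)*sqrt(14721); poles of order 3, moduli -9/16 + (1/112)*sqrt(14721) and 9/16 + (1/112)*sqrt(14721).
Branch term (1/3)*sqrt(1 - θ/(3)): its argument vanishes at θ = 3, a square-root branch point, modulus 3.
Branch term (6/7)*log(1 - θ/(1)): its argument vanishes at θ = 1, a logarithmic branch point, modulus 1.
The radius of convergence is the smallest modulus among the singular points: -9/16 + (1/112)*sqrt(14721).


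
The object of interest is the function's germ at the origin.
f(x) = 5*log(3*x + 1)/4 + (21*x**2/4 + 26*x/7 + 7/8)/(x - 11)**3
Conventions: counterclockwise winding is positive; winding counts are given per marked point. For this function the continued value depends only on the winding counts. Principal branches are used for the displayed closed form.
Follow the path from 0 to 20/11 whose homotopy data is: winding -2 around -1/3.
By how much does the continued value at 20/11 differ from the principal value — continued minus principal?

The rational part is single-valued and drops out of the difference; each branch term changes only by its own monodromy.
(5/4)*log(1 - x/(-1/3)): each positive loop around -1/3 adds 2*pi*i to the log, so winding -2 contributes (5/4)*(-2)*2*pi*i = -(5)*pi*i.
Summing the contributions at x = 20/11 gives -(5)*pi*i.

Continued minus principal equals -(5)*pi*i.


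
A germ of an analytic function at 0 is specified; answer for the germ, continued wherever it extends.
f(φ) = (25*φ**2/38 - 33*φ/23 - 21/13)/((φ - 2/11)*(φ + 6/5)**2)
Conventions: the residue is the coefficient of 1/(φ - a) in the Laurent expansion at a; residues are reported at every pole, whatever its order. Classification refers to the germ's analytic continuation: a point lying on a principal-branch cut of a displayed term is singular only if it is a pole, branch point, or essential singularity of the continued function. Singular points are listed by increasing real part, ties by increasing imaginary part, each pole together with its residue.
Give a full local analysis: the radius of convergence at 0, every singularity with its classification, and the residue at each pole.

Denominator factor (φ - 2/11): pole of order 1 at 2/11, modulus 2/11.
Denominator factor (φ + 6/5)^2: pole of order 2 at -6/5, modulus 6/5.
The radius of convergence is the smallest modulus among the singular points: 2/11.
At the order-2 pole -6/5 set g(φ) = (φ - (-6/5))^2*f(φ) = (25*φ**2/38 - 33*φ/23 - 21/13)/(φ - 2/11).
Order-2 pole: residue = g'(a); g'(-6/5) = 53457525/32813456, so the residue is 53457525/32813456.
At the order-1 pole 2/11 set g(φ) = (φ - (2/11))*f(φ) = (25*φ**2/38 - 33*φ/23 - 21/13)/(φ + 6/5)**2.
Simple pole: residue = g(a) at a = 2/11, which is -31869725/32813456.
List the singular points by increasing real part (a conjugate pair: the negative imaginary part first).

Radius of convergence at 0: 2/11.
At -6/5: a pole of order 2; residue 53457525/32813456.
At 2/11: a pole of order 1; residue -31869725/32813456.


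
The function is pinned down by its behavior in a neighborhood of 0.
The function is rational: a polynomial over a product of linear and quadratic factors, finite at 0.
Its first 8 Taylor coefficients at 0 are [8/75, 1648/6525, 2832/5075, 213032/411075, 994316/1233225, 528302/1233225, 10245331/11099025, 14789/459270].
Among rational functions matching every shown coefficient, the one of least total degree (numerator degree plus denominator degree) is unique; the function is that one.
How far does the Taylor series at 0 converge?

The radius of convergence is 2/3.

No rational of total degree below 6 reproduces all 8 coefficients; solving the [2/4] Pade equations on them gives f(ε) = (-4*ε**2/7 - 13*ε/29 - 6/25)/((ε - 3/2)**3*(ε + 2/3)), whose expansion matches every shown term.
Denominator factor (ε - 3/2)^3: pole of order 3 at 3/2, modulus 3/2.
Denominator factor (ε + 2/3): pole of order 1 at -2/3, modulus 2/3.
The radius of convergence is the smallest modulus among the singular points: 2/3.


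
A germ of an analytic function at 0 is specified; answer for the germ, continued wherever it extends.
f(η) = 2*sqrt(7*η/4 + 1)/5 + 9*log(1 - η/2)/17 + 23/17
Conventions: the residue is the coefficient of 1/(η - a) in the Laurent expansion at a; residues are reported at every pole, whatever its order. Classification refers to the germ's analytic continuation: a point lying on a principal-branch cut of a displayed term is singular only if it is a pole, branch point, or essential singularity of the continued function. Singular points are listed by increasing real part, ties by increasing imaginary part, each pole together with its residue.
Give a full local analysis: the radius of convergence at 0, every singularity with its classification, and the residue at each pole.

Radius of convergence at 0: 4/7.
At -4/7: an algebraic (square-root) branch point.
At 2: a logarithmic branch point.

Branch term (9/17)*log(1 - η/(2)): its argument vanishes at η = 2, a logarithmic branch point, modulus 2.
Branch term (2/5)*sqrt(1 - η/(-4/7)): its argument vanishes at η = -4/7, a square-root branch point, modulus 4/7.
The radius of convergence is the smallest modulus among the singular points: 4/7.
List the singular points by increasing real part (a conjugate pair: the negative imaginary part first).


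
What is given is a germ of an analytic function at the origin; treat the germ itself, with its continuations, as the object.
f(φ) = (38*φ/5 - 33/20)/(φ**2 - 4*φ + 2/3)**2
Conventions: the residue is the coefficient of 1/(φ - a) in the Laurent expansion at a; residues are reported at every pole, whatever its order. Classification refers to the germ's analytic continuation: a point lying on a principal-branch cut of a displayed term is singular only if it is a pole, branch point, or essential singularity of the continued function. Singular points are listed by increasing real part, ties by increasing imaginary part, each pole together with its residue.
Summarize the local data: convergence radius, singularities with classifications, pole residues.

Denominator factor (φ**2 - 4*φ + 2/3)^2: discriminant 40/3, real irrational roots 2 + (1/3)*sqrt(30) and 2 - (1/3)*sqrt(30); poles of order 2, moduli 2 + (1/3)*sqrt(30) and 2 - (1/3)*sqrt(30).
The radius of convergence is the smallest modulus among the singular points: 2 - (1/3)*sqrt(30).
The factor φ**2 - 4*φ + 2/3 splits as (φ - a)(φ - a') with a = 2 - (1/3)*sqrt(30), a' = 2 + (1/3)*sqrt(30). At the order-2 pole a set g(φ) = (φ - a)^2*f(φ) = [38*φ/5 - 33/20] / (φ - a')^2.
Order-2 pole: residue = g'(a); g'(2 - (1/3)*sqrt(30)) = (813/8000)*sqrt(30), so the residue is (813/8000)*sqrt(30).
The factor φ**2 - 4*φ + 2/3 splits as (φ - a)(φ - a') with a = 2 + (1/3)*sqrt(30), a' = 2 - (1/3)*sqrt(30). At the order-2 pole a set g(φ) = (φ - a)^2*f(φ) = [38*φ/5 - 33/20] / (φ - a')^2.
Order-2 pole: residue = g'(a); g'(2 + (1/3)*sqrt(30)) = -(813/8000)*sqrt(30), so the residue is -(813/8000)*sqrt(30).
List the singular points by increasing real part (a conjugate pair: the negative imaginary part first).

Radius of convergence at 0: 2 - (1/3)*sqrt(30).
At 2 - (1/3)*sqrt(30): a pole of order 2; residue (813/8000)*sqrt(30).
At 2 + (1/3)*sqrt(30): a pole of order 2; residue -(813/8000)*sqrt(30).


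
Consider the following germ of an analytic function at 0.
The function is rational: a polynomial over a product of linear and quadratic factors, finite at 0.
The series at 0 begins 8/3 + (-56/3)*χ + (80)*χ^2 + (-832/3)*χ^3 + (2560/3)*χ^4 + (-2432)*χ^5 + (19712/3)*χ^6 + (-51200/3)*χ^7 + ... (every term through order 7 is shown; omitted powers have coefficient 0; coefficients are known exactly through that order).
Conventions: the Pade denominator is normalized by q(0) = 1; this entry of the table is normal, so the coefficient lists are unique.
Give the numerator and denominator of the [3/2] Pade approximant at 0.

The Pade approximant has numerator coefficients [8/3, -108/19, 108/19, -72/19]; denominator coefficients [1, 185/38, 118/19].

Taylor coefficients needed (read off): a_0 = 8/3, a_1 = -56/3, a_2 = 80, a_3 = -832/3, a_4 = 2560/3, a_5 = -2432.
Write the denominator as Q(χ) = 1 + q1*χ + q2*χ^2. Requiring Q*f - P = O(χ^6) with deg P <= 3 kills the coefficients of χ^4..χ^5 in Q*f:
  χ^4: a_4 + q1*a_3 + q2*a_2 = 0, i.e. 2560/3 + (-832/3)*q1 + (80)*q2 = 0.
  χ^5: a_5 + q1*a_4 + q2*a_3 = 0, i.e. -2432 + (2560/3)*q1 + (-832/3)*q2 = 0.
Solving this linear system: q1 = 185/38, q2 = 118/19.
The numerator is Q*f truncated at degree 3: P0 = a_0 = 8/3; P1 = a_1 + q1*a_0 = -108/19; P2 = a_2 + q1*a_1 + q2*a_0 = 108/19; P3 = a_3 + q1*a_2 + q2*a_1 = -72/19.


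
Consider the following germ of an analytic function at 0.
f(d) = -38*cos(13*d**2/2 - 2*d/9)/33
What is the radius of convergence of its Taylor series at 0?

The factor cos(13*d**2/2 - 2*d/9) is entire and contributes no finite singular point.
The polynomial part has no poles.
No finite singular points: the Taylor series at 0 converges everywhere.

The radius of convergence is infinite.


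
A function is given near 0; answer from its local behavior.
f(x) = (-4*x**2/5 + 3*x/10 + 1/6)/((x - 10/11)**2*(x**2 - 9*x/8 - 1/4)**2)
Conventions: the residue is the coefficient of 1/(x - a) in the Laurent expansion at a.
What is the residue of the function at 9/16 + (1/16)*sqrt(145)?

The residue is 174894731/37791360 + (284682022669/794563344000)*sqrt(145).

The factor x**2 - 9*x/8 - 1/4 splits as (x - a)(x - a') with a = 9/16 + (1/16)*sqrt(145), a' = 9/16 - (1/16)*sqrt(145). At the order-2 pole a set g(x) = (x - a)^2*f(x) = [(-4*x**2/5 + 3*x/10 + 1/6)/(x - 10/11)**2] / (x - a')^2.
Order-2 pole: residue = g'(a); g'(9/16 + (1/16)*sqrt(145)) = 174894731/37791360 + (284682022669/794563344000)*sqrt(145), so the residue is 174894731/37791360 + (284682022669/794563344000)*sqrt(145).


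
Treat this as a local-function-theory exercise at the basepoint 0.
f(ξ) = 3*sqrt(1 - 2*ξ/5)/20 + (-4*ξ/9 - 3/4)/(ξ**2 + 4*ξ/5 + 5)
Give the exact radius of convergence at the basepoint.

Denominator factor (ξ**2 + 4*ξ/5 + 5): discriminant -484/25, complex-conjugate roots (-2/5) + (11/5)*i and (-2/5) - (11/5)*i; poles of order 1, moduli sqrt(5) and sqrt(5).
Branch term (3/20)*sqrt(1 - ξ/(5/2)): its argument vanishes at ξ = 5/2, a square-root branch point, modulus 5/2.
The radius of convergence is the smallest modulus among the singular points: sqrt(5).

The radius of convergence is sqrt(5).


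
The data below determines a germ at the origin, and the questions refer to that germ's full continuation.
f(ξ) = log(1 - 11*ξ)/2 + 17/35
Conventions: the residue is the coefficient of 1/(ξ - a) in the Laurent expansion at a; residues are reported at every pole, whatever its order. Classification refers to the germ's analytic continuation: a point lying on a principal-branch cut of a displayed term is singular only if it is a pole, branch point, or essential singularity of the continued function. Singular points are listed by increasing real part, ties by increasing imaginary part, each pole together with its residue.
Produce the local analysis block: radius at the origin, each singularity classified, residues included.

Radius of convergence at 0: 1/11.
At 1/11: a logarithmic branch point.

Branch term (1/2)*log(1 - ξ/(1/11)): its argument vanishes at ξ = 1/11, a logarithmic branch point, modulus 1/11.
The radius of convergence is the smallest modulus among the singular points: 1/11.


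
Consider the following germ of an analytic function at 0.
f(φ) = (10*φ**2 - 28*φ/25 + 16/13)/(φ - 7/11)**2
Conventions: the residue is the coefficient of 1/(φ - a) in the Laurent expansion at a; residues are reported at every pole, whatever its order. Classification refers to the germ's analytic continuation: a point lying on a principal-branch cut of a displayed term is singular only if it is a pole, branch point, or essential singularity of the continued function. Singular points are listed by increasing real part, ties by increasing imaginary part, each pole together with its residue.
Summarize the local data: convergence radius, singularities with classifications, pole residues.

Denominator factor (φ - 7/11)^2: pole of order 2 at 7/11, modulus 7/11.
The radius of convergence is the smallest modulus among the singular points: 7/11.
At the order-2 pole 7/11 set g(φ) = (φ - (7/11))^2*f(φ) = 10*φ**2 - 28*φ/25 + 16/13.
Order-2 pole: residue = g'(a); g'(7/11) = 3192/275, so the residue is 3192/275.

Radius of convergence at 0: 7/11.
At 7/11: a pole of order 2; residue 3192/275.


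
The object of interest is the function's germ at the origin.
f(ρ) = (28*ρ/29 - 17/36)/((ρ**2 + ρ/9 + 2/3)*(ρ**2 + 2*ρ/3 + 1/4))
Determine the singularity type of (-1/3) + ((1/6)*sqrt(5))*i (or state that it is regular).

The denominator factor ρ**2 + 2*ρ/3 + 1/4 vanishes at (-1/3) + ((1/6)*sqrt(5))*i and appears to the power 1; the numerator there equals (-829/1044) + ((14/87)*sqrt(5))*i, nonzero, and no other factor vanishes.
Hence a pole whose order is the multiplicity, 1.

The point is a pole of order 1.


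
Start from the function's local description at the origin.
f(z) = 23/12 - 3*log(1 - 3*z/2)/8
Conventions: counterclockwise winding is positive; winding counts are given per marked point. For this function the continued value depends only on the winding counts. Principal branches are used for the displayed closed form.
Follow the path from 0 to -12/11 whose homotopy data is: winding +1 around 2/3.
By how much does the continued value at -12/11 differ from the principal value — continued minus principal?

The rational part is single-valued and drops out of the difference; each branch term changes only by its own monodromy.
(-3/8)*log(1 - z/(2/3)): each positive loop around 2/3 adds 2*pi*i to the log, so winding +1 contributes (-3/8)*(1)*2*pi*i = -(3/4)*pi*i.
Summing the contributions at z = -12/11 gives -(3/4)*pi*i.

Continued minus principal equals -(3/4)*pi*i.


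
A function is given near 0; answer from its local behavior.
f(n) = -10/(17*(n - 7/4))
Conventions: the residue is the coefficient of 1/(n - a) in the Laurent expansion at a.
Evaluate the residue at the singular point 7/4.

At the order-1 pole 7/4 set g(n) = (n - (7/4))*f(n) = -10/17.
Simple pole: residue = g(a) at a = 7/4, which is -10/17.

The residue is -10/17.


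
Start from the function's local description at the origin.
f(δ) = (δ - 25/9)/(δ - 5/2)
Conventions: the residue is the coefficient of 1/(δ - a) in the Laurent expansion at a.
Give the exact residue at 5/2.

The residue is -5/18.

At the order-1 pole 5/2 set g(δ) = (δ - (5/2))*f(δ) = δ - 25/9.
Simple pole: residue = g(a) at a = 5/2, which is -5/18.


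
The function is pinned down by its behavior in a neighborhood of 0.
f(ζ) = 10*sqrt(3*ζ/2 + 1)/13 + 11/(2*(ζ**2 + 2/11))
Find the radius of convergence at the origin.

The radius of convergence is (1/11)*sqrt(22).

Denominator factor (ζ**2 + 2/11): discriminant -8/11, complex-conjugate roots ((1/11)*sqrt(22))*i and -((1/11)*sqrt(22))*i; poles of order 1, moduli (1/11)*sqrt(22) and (1/11)*sqrt(22).
Branch term (10/13)*sqrt(1 - ζ/(-2/3)): its argument vanishes at ζ = -2/3, a square-root branch point, modulus 2/3.
The radius of convergence is the smallest modulus among the singular points: (1/11)*sqrt(22).


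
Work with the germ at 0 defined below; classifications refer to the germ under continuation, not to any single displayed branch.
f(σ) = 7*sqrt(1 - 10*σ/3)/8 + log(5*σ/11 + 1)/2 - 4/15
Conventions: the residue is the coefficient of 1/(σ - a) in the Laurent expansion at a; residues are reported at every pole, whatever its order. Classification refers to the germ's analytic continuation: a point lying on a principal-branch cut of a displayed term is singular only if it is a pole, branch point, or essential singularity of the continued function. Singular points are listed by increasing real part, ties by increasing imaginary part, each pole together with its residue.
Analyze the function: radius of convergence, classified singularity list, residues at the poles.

Radius of convergence at 0: 3/10.
At -11/5: a logarithmic branch point.
At 3/10: an algebraic (square-root) branch point.

Branch term (7/8)*sqrt(1 - σ/(3/10)): its argument vanishes at σ = 3/10, a square-root branch point, modulus 3/10.
Branch term (1/2)*log(1 - σ/(-11/5)): its argument vanishes at σ = -11/5, a logarithmic branch point, modulus 11/5.
The radius of convergence is the smallest modulus among the singular points: 3/10.
List the singular points by increasing real part (a conjugate pair: the negative imaginary part first).


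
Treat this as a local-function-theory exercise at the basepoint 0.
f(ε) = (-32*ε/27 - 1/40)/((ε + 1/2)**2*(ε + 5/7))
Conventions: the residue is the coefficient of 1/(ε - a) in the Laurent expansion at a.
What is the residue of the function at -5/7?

At the order-1 pole -5/7 set g(ε) = (ε - (-5/7))*f(ε) = (-32*ε/27 - 1/40)/(ε + 1/2)**2.
Simple pole: residue = g(a) at a = -5/7, which is 43477/2430.

The residue is 43477/2430.


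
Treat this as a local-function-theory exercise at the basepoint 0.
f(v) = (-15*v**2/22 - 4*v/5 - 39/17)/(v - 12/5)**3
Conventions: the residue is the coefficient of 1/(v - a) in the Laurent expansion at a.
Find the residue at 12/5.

At the order-3 pole 12/5 set g(v) = (v - (12/5))^3*f(v) = -15*v**2/22 - 4*v/5 - 39/17.
Order-3 pole: residue = g''(a)/2; g''(12/5) = -15/11, so the residue is -15/22.

The residue is -15/22.


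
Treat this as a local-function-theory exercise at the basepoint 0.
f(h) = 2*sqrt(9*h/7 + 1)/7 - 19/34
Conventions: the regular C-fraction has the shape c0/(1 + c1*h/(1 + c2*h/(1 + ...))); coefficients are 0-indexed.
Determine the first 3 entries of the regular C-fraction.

Taylor coefficients (expand at 0): a_0 = -65/238, a_1 = 9/49, a_2 = -81/1372.
c0 = a_0 = -65/238. Peel one level at a time: if S = 1 + c*h/S' with S'(0) = 1, then c is the h-coefficient of S and S' = c*h/(S - 1).
S_1 = c0/f = 1 + (306/455)*h + (97767/414050)*h^2 + ...; c1 = 306/455.
S_2 = c1*h/(S_1 - 1) = 1 + (-639/1820)*h + ...; c2 = -639/1820.

The regular C-fraction coefficients are [-65/238, 306/455, -639/1820].


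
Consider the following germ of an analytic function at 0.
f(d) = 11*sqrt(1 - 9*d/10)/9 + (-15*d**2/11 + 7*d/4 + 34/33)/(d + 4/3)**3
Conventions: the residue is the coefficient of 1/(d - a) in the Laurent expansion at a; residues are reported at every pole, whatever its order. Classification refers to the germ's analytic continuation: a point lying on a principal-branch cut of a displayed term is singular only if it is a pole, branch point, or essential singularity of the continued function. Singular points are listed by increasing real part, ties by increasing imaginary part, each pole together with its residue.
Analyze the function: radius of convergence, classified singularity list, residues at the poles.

Radius of convergence at 0: 10/9.
At -4/3: a pole of order 3; residue -15/11.
At 10/9: an algebraic (square-root) branch point.

Denominator factor (d + 4/3)^3: pole of order 3 at -4/3, modulus 4/3.
Branch term (11/9)*sqrt(1 - d/(10/9)): its argument vanishes at d = 10/9, a square-root branch point, modulus 10/9.
The radius of convergence is the smallest modulus among the singular points: 10/9.
The branch term is analytic at -4/3 and contributes nothing to the residue; only the rational part matters.
At the order-3 pole -4/3 set g(d) = (d - (-4/3))^3*(rational part) = -15*d**2/11 + 7*d/4 + 34/33.
Order-3 pole: residue = g''(a)/2; g''(-4/3) = -30/11, so the residue is -15/11.
List the singular points by increasing real part (a conjugate pair: the negative imaginary part first).


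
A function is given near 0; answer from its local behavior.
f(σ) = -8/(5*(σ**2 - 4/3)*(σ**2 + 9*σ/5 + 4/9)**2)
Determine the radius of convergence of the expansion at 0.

The radius of convergence is 9/10 - (1/30)*sqrt(329).

Denominator factor (σ**2 + 9*σ/5 + 4/9)^2: discriminant 329/225, real irrational roots -9/10 + (1/30)*sqrt(329) and -9/10 - (1/30)*sqrt(329); poles of order 2, moduli 9/10 - (1/30)*sqrt(329) and 9/10 + (1/30)*sqrt(329).
Denominator factor (σ**2 - 4/3): discriminant 16/3, real irrational roots (2/3)*sqrt(3) and -(2/3)*sqrt(3); poles of order 1, moduli (2/3)*sqrt(3) and (2/3)*sqrt(3).
The radius of convergence is the smallest modulus among the singular points: 9/10 - (1/30)*sqrt(329).


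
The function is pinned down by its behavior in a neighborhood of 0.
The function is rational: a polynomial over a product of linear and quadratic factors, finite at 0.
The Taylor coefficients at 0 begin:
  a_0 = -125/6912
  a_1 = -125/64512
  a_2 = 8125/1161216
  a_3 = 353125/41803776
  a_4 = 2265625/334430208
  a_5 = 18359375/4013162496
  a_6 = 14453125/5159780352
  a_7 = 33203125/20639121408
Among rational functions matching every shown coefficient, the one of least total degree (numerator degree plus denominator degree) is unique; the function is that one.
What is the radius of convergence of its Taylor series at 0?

No rational of total degree below 4 reproduces all 8 coefficients; solving the [1/3] Pade equations on them gives f(w) = (1/4 - 2*w/7)/(w - 12/5)**3, whose expansion matches every shown term.
Denominator factor (w - 12/5)^3: pole of order 3 at 12/5, modulus 12/5.
The radius of convergence is the smallest modulus among the singular points: 12/5.

The radius of convergence is 12/5.


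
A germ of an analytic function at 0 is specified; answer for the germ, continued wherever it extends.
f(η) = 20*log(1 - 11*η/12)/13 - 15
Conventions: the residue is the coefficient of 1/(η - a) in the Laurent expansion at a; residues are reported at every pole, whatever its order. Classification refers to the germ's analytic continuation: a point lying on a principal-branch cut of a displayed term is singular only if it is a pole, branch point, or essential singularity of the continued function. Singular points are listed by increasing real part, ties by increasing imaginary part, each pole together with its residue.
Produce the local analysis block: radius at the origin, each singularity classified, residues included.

Branch term (20/13)*log(1 - η/(12/11)): its argument vanishes at η = 12/11, a logarithmic branch point, modulus 12/11.
The radius of convergence is the smallest modulus among the singular points: 12/11.

Radius of convergence at 0: 12/11.
At 12/11: a logarithmic branch point.


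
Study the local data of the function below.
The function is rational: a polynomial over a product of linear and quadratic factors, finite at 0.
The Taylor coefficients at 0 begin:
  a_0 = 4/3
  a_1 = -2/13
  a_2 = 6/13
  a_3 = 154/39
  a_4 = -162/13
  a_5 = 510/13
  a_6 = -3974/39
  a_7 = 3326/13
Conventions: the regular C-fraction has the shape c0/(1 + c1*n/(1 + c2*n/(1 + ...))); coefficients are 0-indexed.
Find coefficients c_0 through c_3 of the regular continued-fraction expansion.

Taylor coefficients (read off): a_0 = 4/3, a_1 = -2/13, a_2 = 6/13, a_3 = 154/39.
c0 = a_0 = 4/3. Peel one level at a time: if S = 1 + c*n/S' with S'(0) = 1, then c is the n-coefficient of S and S' = c*n/(S - 1).
S_1 = c0/f = 1 + (3/26)*n + (-225/676)*n^2 + ...; c1 = 3/26.
S_2 = c1*n/(S_1 - 1) = 1 + (75/26)*n + (104/3)*n^2 + ...; c2 = 75/26.
S_3 = c2*n/(S_2 - 1) = 1 + (-2704/225)*n + ...; c3 = -2704/225.

The regular C-fraction coefficients are [4/3, 3/26, 75/26, -2704/225].


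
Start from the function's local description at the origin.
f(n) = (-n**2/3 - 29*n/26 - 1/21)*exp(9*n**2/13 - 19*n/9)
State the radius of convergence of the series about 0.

The factor exp(9*n**2/13 - 19*n/9) is entire and contributes no finite singular point.
The polynomial part has no poles.
No finite singular points: the Taylor series at 0 converges everywhere.

The radius of convergence is infinite.


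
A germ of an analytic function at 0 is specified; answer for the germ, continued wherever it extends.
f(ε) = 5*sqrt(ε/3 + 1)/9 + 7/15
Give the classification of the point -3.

The term (5/9)*sqrt(1 - ε/(-3)) has argument 1 - -3/(-3) = 0 at -3: a square-root (algebraic, two-sheeted) branch point; the remaining terms are analytic or single-valued there.

The point is an algebraic (square-root) branch point.


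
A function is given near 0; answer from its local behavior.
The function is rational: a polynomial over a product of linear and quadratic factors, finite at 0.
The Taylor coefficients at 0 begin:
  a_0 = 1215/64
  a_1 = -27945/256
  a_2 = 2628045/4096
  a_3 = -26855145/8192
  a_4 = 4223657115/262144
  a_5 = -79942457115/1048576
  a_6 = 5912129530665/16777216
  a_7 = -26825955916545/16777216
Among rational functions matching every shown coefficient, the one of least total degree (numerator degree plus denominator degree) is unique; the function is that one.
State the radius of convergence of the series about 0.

No rational of total degree below 4 reproduces all 8 coefficients; solving the [0/4] Pade equations on them gives f(z) = 15/(16*(z - 8/9)**2*(z + 1/4)**2), whose expansion matches every shown term.
Denominator factor (z + 1/4)^2: pole of order 2 at -1/4, modulus 1/4.
Denominator factor (z - 8/9)^2: pole of order 2 at 8/9, modulus 8/9.
The radius of convergence is the smallest modulus among the singular points: 1/4.

The radius of convergence is 1/4.


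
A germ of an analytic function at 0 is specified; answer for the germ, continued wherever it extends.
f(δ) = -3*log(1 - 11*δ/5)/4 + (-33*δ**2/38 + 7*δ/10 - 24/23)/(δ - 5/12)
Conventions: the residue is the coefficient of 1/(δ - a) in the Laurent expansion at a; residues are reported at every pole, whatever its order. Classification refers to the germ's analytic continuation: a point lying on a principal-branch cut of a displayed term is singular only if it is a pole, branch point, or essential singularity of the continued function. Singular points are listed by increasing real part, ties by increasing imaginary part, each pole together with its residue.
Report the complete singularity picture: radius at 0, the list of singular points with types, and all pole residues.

Denominator factor (δ - 5/12): pole of order 1 at 5/12, modulus 5/12.
Branch term (-3/4)*log(1 - δ/(5/11)): its argument vanishes at δ = 5/11, a logarithmic branch point, modulus 5/11.
The radius of convergence is the smallest modulus among the singular points: 5/12.
The branch term is analytic at 5/12 and contributes nothing to the residue; only the rational part matters.
At the order-1 pole 5/12 set g(δ) = (δ - (5/12))*(rational part) = -33*δ**2/38 + 7*δ/10 - 24/23.
Simple pole: residue = g(a) at a = 5/12, which is -37865/41952.
List the singular points by increasing real part (a conjugate pair: the negative imaginary part first).

Radius of convergence at 0: 5/12.
At 5/12: a pole of order 1; residue -37865/41952.
At 5/11: a logarithmic branch point.


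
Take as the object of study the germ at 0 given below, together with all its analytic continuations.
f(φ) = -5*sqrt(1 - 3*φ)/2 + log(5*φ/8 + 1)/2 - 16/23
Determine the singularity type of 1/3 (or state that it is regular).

The term (-5/2)*sqrt(1 - φ/(1/3)) has argument 1 - 1/3/(1/3) = 0 at 1/3: a square-root (algebraic, two-sheeted) branch point; the remaining terms are analytic or single-valued there.

The point is an algebraic (square-root) branch point.


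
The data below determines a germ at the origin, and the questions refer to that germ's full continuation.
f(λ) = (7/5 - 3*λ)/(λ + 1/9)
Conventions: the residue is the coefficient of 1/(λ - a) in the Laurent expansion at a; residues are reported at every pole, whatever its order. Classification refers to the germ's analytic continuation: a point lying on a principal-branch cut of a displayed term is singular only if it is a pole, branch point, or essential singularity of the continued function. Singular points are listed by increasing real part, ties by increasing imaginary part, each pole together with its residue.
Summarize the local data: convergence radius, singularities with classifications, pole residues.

Radius of convergence at 0: 1/9.
At -1/9: a pole of order 1; residue 26/15.

Denominator factor (λ + 1/9): pole of order 1 at -1/9, modulus 1/9.
The radius of convergence is the smallest modulus among the singular points: 1/9.
At the order-1 pole -1/9 set g(λ) = (λ - (-1/9))*f(λ) = 7/5 - 3*λ.
Simple pole: residue = g(a) at a = -1/9, which is 26/15.
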